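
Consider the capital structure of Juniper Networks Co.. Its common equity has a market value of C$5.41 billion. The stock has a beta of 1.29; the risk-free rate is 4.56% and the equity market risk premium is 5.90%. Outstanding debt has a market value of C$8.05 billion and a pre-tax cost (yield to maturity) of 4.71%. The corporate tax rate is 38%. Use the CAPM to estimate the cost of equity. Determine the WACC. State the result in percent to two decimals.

Cost of equity via CAPM: Re = 4.56% + 1.29 × 5.9% = 12.1710%.
Total capital V = 5.41 + 8.05 = 13.46.
Equity: weight = 5.41/13.46 = 0.4019; cost = 12.171%.
Debt: weight = 8.05/13.46 = 0.5981; after-tax cost = 4.71% × (1 − 38%) = 2.9202%.
WACC = 0.4019 × 12.1710% + 0.5981 × 2.9202% = 6.6384%.

6.64%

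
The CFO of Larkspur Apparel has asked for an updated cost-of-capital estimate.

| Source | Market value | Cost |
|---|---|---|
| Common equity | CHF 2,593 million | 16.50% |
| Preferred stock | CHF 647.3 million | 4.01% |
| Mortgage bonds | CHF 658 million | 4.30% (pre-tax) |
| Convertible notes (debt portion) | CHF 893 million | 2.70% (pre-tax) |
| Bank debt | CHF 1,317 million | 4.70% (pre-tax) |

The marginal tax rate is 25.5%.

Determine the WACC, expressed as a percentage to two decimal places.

Total capital V = 2593 + 647.3 + 658 + 893 + 1317 = 6108.3.
Equity: weight = 2593/6108.3 = 0.4245; cost = 16.5%.
Preferred: weight = 647.3/6108.3 = 0.1060; cost = 4.01%.
Mortgage bonds: weight = 658/6108.3 = 0.1077; after-tax cost = 4.3% × (1 − 25.5%) = 3.2035%.
Convertible notes (debt portion): weight = 893/6108.3 = 0.1462; after-tax cost = 2.7% × (1 − 25.5%) = 2.0115%.
Bank debt: weight = 1317/6108.3 = 0.2156; after-tax cost = 4.7% × (1 − 25.5%) = 3.5015%.
WACC = 0.4245 × 16.5000% + 0.1060 × 4.0100% + 0.1077 × 3.2035% + 0.1462 × 2.0115% + 0.2156 × 3.5015% = 8.8234%.

8.82%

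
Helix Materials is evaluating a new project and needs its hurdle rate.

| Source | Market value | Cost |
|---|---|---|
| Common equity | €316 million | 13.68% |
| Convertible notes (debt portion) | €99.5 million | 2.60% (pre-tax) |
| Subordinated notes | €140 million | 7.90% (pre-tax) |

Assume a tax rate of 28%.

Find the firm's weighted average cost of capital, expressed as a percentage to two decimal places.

9.55%

Total capital V = 316 + 99.5 + 140 = 555.5.
Equity: weight = 316/555.5 = 0.5689; cost = 13.68%.
Convertible notes (debt portion): weight = 99.5/555.5 = 0.1791; after-tax cost = 2.6% × (1 − 28%) = 1.8720%.
Subordinated notes: weight = 140/555.5 = 0.2520; after-tax cost = 7.9% × (1 − 28%) = 5.6880%.
WACC = 0.5689 × 13.6800% + 0.1791 × 1.8720% + 0.2520 × 5.6880% = 9.5508%.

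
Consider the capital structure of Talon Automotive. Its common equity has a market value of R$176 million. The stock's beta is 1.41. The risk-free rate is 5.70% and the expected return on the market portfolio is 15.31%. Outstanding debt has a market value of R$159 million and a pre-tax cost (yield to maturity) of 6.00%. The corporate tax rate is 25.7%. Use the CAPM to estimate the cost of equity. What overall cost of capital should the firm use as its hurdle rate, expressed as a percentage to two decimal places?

12.23%

Market risk premium = 15.31% − 5.7% = 9.61%.
Cost of equity via CAPM: Re = 5.7% + 1.41 × 9.61% = 19.2501%.
Total capital V = 176 + 159 = 335.
Equity: weight = 176/335 = 0.5254; cost = 19.2501%.
Debt: weight = 159/335 = 0.4746; after-tax cost = 6% × (1 − 25.7%) = 4.4580%.
WACC = 0.5254 × 19.2501% + 0.4746 × 4.4580% = 12.2294%.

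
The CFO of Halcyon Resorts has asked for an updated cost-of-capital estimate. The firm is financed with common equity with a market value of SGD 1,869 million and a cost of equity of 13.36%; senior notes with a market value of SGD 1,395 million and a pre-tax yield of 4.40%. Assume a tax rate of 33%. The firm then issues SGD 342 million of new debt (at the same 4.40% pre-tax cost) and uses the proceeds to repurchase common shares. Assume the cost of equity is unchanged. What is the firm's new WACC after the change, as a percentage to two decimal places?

After the change:
Total capital V = 1527 + 1737 = 3264.
Equity: weight = 1527/3264 = 0.4678; cost = 13.36%.
Senior notes: weight = 1737/3264 = 0.5322; after-tax cost = 4.4% × (1 − 33%) = 2.9480%.
WACC = 0.4678 × 13.3600% + 0.5322 × 2.9480% = 7.8191%.

7.82%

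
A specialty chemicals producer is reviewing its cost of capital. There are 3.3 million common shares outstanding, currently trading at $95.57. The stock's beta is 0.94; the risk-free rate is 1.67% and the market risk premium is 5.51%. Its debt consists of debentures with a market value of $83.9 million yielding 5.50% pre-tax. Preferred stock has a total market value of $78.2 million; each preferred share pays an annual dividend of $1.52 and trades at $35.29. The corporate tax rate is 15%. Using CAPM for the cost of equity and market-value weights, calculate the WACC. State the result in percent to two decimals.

Cost of equity via CAPM: Re = 1.67% + 0.94 × 5.51% = 6.8494%.
Cost of preferred: Rp = 1.52 / 35.29 = 4.3072%.
Market value of equity E = 95.57 × 3.3m = 315.381m.
Total capital V = 315.381 + 78.2 + 83.9 = 477.481.
Equity: weight = 315.381/477.481 = 0.6605; cost = 6.8494%.
Preferred: weight = 78.2/477.481 = 0.1638; cost = 4.3072%.
Debentures: weight = 83.9/477.481 = 0.1757; after-tax cost = 5.5% × (1 − 15%) = 4.6750%.
WACC = 0.6605 × 6.8494% + 0.1638 × 4.3072% + 0.1757 × 4.6750% = 6.0510%.

6.05%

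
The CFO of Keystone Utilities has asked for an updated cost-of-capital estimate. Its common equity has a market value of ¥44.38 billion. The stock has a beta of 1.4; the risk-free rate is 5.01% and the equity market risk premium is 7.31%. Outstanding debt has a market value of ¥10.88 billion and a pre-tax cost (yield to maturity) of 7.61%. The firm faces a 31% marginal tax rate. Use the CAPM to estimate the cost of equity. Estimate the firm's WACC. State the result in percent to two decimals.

Cost of equity via CAPM: Re = 5.01% + 1.4 × 7.31% = 15.2440%.
Total capital V = 44.38 + 10.88 = 55.26.
Equity: weight = 44.38/55.26 = 0.8031; cost = 15.244%.
Debt: weight = 10.88/55.26 = 0.1969; after-tax cost = 7.61% × (1 − 31%) = 5.2509%.
WACC = 0.8031 × 15.2440% + 0.1969 × 5.2509% = 13.2765%.

13.28%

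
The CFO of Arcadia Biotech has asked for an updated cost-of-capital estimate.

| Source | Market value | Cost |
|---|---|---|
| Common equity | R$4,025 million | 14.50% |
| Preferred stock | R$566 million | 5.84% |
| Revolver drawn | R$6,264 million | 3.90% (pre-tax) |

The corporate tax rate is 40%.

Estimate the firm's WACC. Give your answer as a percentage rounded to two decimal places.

Total capital V = 4025 + 566 + 6264 = 10855.
Equity: weight = 4025/10855 = 0.3708; cost = 14.5%.
Preferred: weight = 566/10855 = 0.0521; cost = 5.84%.
Revolver drawn: weight = 6264/10855 = 0.5771; after-tax cost = 3.9% × (1 − 40%) = 2.3400%.
WACC = 0.3708 × 14.5000% + 0.0521 × 5.8400% + 0.5771 × 2.3400% = 7.0314%.

7.03%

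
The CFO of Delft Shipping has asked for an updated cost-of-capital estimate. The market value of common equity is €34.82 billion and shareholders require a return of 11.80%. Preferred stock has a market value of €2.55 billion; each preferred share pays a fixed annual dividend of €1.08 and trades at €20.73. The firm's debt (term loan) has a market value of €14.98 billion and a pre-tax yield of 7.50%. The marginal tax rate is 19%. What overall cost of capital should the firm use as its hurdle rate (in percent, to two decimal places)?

Cost of preferred: Rp = 1.08 / 20.73 = 5.2098%.
Total capital V = 34.82 + 2.55 + 14.98 = 52.35.
Equity: weight = 34.82/52.35 = 0.6651; cost = 11.8%.
Preferred: weight = 2.55/52.35 = 0.0487; cost = 5.2098%.
Term loan: weight = 14.98/52.35 = 0.2862; after-tax cost = 7.5% × (1 − 19%) = 6.0750%.
WACC = 0.6651 × 11.8000% + 0.0487 × 5.2098% + 0.2862 × 6.0750% = 9.8408%.

9.84%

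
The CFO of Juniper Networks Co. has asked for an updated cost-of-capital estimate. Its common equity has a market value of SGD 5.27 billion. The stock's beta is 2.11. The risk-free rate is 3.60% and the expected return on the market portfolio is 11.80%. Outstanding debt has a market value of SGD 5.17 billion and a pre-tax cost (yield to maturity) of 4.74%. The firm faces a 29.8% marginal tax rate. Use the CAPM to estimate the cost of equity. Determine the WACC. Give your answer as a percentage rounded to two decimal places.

Market risk premium = 11.8% − 3.6% = 8.2%.
Cost of equity via CAPM: Re = 3.6% + 2.11 × 8.2% = 20.9020%.
Total capital V = 5.27 + 5.17 = 10.44.
Equity: weight = 5.27/10.44 = 0.5048; cost = 20.902%.
Debt: weight = 5.17/10.44 = 0.4952; after-tax cost = 4.74% × (1 − 29.8%) = 3.3275%.
WACC = 0.5048 × 20.9020% + 0.4952 × 3.3275% = 12.1989%.

12.20%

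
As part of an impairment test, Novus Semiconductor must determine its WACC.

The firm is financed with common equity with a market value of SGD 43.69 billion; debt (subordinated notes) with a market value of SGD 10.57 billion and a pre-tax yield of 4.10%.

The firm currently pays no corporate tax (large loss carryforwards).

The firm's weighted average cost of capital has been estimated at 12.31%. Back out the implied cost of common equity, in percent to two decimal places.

Total capital V = 43.69 + 10.57 = 54.26.
Equity weight = 43.69/54.26 = 0.8052.
Subordinated notes weight = 10.57/54.26 = 0.1948.
Debt contribution = 0.1948 × 4.1% × (1 − 0%) = 0.7987%.
Required equity contribution = 12.31% − 0.7987% = 11.5113%.
Re = 11.5113% / 0.8052 = 14.2963%.

14.30%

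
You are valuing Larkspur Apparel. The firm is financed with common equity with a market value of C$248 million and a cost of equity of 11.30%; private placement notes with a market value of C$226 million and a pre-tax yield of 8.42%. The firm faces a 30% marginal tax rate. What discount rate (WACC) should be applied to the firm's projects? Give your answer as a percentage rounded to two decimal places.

8.72%

Total capital V = 248 + 226 = 474.
Equity: weight = 248/474 = 0.5232; cost = 11.3%.
Private placement notes: weight = 226/474 = 0.4768; after-tax cost = 8.42% × (1 − 30%) = 5.8940%.
WACC = 0.5232 × 11.3000% + 0.4768 × 5.8940% = 8.7225%.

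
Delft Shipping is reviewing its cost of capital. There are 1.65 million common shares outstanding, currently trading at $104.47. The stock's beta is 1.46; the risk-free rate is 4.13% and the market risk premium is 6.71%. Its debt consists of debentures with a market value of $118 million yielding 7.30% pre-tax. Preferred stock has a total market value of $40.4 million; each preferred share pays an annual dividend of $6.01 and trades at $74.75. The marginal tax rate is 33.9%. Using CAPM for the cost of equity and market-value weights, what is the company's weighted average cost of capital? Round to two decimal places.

9.96%

Cost of equity via CAPM: Re = 4.13% + 1.46 × 6.71% = 13.9266%.
Cost of preferred: Rp = 6.01 / 74.75 = 8.0401%.
Market value of equity E = 104.47 × 1.65m = 172.3755m.
Total capital V = 172.3755 + 40.4 + 118 = 330.7755.
Equity: weight = 172.3755/330.7755 = 0.5211; cost = 13.9266%.
Preferred: weight = 40.4/330.7755 = 0.1221; cost = 8.0401%.
Debentures: weight = 118/330.7755 = 0.3567; after-tax cost = 7.3% × (1 − 33.9%) = 4.8253%.
WACC = 0.5211 × 13.9266% + 0.1221 × 8.0401% + 0.3567 × 4.8253% = 9.9609%.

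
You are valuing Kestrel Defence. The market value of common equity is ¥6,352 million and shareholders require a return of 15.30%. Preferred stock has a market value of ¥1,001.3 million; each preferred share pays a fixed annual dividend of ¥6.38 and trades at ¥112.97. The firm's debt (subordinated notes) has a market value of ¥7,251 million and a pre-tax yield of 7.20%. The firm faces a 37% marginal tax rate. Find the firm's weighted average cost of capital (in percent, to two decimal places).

9.29%

Cost of preferred: Rp = 6.38 / 112.97 = 5.6475%.
Total capital V = 6352 + 1001.3 + 7251 = 14604.3.
Equity: weight = 6352/14604.3 = 0.4349; cost = 15.3%.
Preferred: weight = 1001.3/14604.3 = 0.0686; cost = 5.6475%.
Subordinated notes: weight = 7251/14604.3 = 0.4965; after-tax cost = 7.2% × (1 − 37%) = 4.5360%.
WACC = 0.4349 × 15.3000% + 0.0686 × 5.6475% + 0.4965 × 4.5360% = 9.2939%.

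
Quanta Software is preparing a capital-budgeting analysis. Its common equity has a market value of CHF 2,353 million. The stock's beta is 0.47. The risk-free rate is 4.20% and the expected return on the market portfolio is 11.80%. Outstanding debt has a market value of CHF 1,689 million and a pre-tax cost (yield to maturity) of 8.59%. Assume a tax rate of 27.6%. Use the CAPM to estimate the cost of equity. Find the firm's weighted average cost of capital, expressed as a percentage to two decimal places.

Market risk premium = 11.8% − 4.2% = 7.6%.
Cost of equity via CAPM: Re = 4.2% + 0.47 × 7.6% = 7.7720%.
Total capital V = 2353 + 1689 = 4042.
Equity: weight = 2353/4042 = 0.5821; cost = 7.772%.
Debt: weight = 1689/4042 = 0.4179; after-tax cost = 8.59% × (1 − 27.6%) = 6.2192%.
WACC = 0.5821 × 7.7720% + 0.4179 × 6.2192% = 7.1231%.

7.12%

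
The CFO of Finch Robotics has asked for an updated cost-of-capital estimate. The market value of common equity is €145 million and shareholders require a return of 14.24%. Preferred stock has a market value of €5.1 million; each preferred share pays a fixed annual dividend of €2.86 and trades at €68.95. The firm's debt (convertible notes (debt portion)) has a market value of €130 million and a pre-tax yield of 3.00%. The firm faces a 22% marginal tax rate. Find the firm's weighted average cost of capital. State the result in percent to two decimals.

8.53%

Cost of preferred: Rp = 2.86 / 68.95 = 4.1479%.
Total capital V = 145 + 5.1 + 130 = 280.1.
Equity: weight = 145/280.1 = 0.5177; cost = 14.24%.
Preferred: weight = 5.1/280.1 = 0.0182; cost = 4.1479%.
Convertible notes (debt portion): weight = 130/280.1 = 0.4641; after-tax cost = 3% × (1 − 22%) = 2.3400%.
WACC = 0.5177 × 14.2400% + 0.0182 × 4.1479% + 0.4641 × 2.3400% = 8.5332%.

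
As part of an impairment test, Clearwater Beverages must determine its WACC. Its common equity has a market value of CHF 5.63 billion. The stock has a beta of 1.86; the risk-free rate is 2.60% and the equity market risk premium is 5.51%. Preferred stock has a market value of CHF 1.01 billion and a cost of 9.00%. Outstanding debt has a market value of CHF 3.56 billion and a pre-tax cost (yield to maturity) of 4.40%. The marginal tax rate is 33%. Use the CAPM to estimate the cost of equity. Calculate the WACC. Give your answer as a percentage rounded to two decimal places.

Cost of equity via CAPM: Re = 2.6% + 1.86 × 5.51% = 12.8486%.
Total capital V = 5.63 + 1.01 + 3.56 = 10.2.
Equity: weight = 5.63/10.2 = 0.5520; cost = 12.8486%.
Preferred: weight = 1.01/10.2 = 0.0990; cost = 9%.
Debt: weight = 3.56/10.2 = 0.3490; after-tax cost = 4.4% × (1 − 33%) = 2.9480%.
WACC = 0.5520 × 12.8486% + 0.0990 × 9.0000% + 0.3490 × 2.9480% = 9.0120%.

9.01%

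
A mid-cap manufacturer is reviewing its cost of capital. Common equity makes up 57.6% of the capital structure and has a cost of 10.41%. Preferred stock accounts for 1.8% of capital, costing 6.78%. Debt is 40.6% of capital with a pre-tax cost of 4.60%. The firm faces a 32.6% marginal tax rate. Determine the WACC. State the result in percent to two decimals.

After-tax cost of debt = 4.6% × (1 − 32.6%) = 3.1004%.
WACC = 0.576 × 10.4100% + 0.018 × 6.7800% + 0.406 × 3.1004% = 7.3770%.

7.38%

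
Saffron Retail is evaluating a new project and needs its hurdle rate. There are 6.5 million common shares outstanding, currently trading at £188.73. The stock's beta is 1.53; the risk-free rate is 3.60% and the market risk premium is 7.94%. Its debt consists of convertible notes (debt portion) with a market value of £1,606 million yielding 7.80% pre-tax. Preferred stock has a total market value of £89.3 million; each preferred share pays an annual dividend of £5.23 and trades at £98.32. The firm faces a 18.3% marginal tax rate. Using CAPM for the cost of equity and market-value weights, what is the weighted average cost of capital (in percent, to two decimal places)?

10.28%

Cost of equity via CAPM: Re = 3.6% + 1.53 × 7.94% = 15.7482%.
Cost of preferred: Rp = 5.23 / 98.32 = 5.3194%.
Market value of equity E = 188.73 × 6.5m = 1226.745m.
Total capital V = 1226.745 + 89.3 + 1606 = 2922.045.
Equity: weight = 1226.745/2922.045 = 0.4198; cost = 15.7482%.
Preferred: weight = 89.3/2922.045 = 0.0306; cost = 5.3194%.
Convertible notes (debt portion): weight = 1606/2922.045 = 0.5496; after-tax cost = 7.8% × (1 − 18.3%) = 6.3726%.
WACC = 0.4198 × 15.7482% + 0.0306 × 5.3194% + 0.5496 × 6.3726% = 10.2765%.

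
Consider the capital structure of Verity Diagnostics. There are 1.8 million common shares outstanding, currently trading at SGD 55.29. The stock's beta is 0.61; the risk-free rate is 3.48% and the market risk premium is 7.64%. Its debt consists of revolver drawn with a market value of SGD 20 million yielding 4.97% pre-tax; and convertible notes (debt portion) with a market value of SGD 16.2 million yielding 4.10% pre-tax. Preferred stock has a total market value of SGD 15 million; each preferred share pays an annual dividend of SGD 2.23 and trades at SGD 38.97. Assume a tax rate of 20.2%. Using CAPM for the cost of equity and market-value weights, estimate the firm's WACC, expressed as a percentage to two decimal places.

6.82%

Cost of equity via CAPM: Re = 3.48% + 0.61 × 7.64% = 8.1404%.
Cost of preferred: Rp = 2.23 / 38.97 = 5.7224%.
Market value of equity E = 55.29 × 1.8m = 99.522m.
Total capital V = 99.522 + 15 + 20 + 16.2 = 150.722.
Equity: weight = 99.522/150.722 = 0.6603; cost = 8.1404%.
Preferred: weight = 15/150.722 = 0.0995; cost = 5.7224%.
Revolver drawn: weight = 20/150.722 = 0.1327; after-tax cost = 4.97% × (1 − 20.2%) = 3.9661%.
Convertible notes (debt portion): weight = 16.2/150.722 = 0.1075; after-tax cost = 4.1% × (1 − 20.2%) = 3.2718%.
WACC = 0.6603 × 8.1404% + 0.0995 × 5.7224% + 0.1327 × 3.9661% + 0.1075 × 3.2718% = 6.8226%.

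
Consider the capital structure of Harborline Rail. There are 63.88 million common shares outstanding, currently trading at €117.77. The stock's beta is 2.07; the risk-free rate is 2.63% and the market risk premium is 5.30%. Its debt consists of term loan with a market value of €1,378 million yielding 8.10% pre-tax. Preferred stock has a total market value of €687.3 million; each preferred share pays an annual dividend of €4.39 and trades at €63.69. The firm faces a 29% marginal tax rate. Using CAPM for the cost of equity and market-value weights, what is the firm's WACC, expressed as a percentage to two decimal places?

Cost of equity via CAPM: Re = 2.63% + 2.07 × 5.3% = 13.6010%.
Cost of preferred: Rp = 4.39 / 63.69 = 6.8928%.
Market value of equity E = 117.77 × 63.88m = 7523.1476m.
Total capital V = 7523.1476 + 687.3 + 1378 = 9588.4476.
Equity: weight = 7523.1476/9588.4476 = 0.7846; cost = 13.601%.
Preferred: weight = 687.3/9588.4476 = 0.0717; cost = 6.8928%.
Term loan: weight = 1378/9588.4476 = 0.1437; after-tax cost = 8.1% × (1 − 29%) = 5.7510%.
WACC = 0.7846 × 13.6010% + 0.0717 × 6.8928% + 0.1437 × 5.7510% = 11.9920%.

11.99%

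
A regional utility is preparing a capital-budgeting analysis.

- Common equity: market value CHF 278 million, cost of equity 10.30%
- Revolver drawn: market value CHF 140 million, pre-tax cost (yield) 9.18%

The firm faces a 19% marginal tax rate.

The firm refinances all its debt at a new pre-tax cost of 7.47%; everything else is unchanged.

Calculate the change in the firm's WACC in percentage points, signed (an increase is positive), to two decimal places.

-0.46 pp

Current WACC:
Total capital V = 278 + 140 = 418.
Equity: weight = 278/418 = 0.6651; cost = 10.3%.
Revolver drawn: weight = 140/418 = 0.3349; after-tax cost = 9.18% × (1 − 19%) = 7.4358%.
WACC = 0.6651 × 10.3000% + 0.3349 × 7.4358% = 9.3407%.
After the change:
Total capital V = 278 + 140 = 418.
Equity: weight = 278/418 = 0.6651; cost = 10.3%.
Revolver drawn: weight = 140/418 = 0.3349; after-tax cost = 7.47% × (1 − 19%) = 6.0507%.
WACC = 0.6651 × 10.3000% + 0.3349 × 6.0507% = 8.8768%.
Change in WACC = 8.8768% − 9.3407% = -0.4639 pp.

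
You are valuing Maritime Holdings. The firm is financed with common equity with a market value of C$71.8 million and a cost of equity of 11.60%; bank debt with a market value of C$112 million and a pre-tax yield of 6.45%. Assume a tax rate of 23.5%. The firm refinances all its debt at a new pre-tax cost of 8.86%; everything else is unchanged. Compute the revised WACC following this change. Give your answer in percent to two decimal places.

After the change:
Total capital V = 71.8 + 112 = 183.8.
Equity: weight = 71.8/183.8 = 0.3906; cost = 11.6%.
Bank debt: weight = 112/183.8 = 0.6094; after-tax cost = 8.86% × (1 − 23.5%) = 6.7779%.
WACC = 0.3906 × 11.6000% + 0.6094 × 6.7779% = 8.6616%.

8.66%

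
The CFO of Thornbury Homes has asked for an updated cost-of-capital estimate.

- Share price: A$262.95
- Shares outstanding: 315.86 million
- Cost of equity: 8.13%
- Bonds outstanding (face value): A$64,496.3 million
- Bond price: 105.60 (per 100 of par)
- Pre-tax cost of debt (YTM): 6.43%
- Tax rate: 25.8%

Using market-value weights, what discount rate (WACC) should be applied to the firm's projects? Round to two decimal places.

6.62%

Market value of equity E = 262.95 × 315.86m = 83055.387m. Market value of debt D = 64496.3m × 105.6/100 = 68108.0928m.
Total capital V = 83055.387 + 68108.0928 = 151163.4798.
Equity: weight = 83055.387/151163.4798 = 0.5494; cost = 8.13%.
Bonds outstanding: weight = 68108.0928/151163.4798 = 0.4506; after-tax cost = 6.43% × (1 − 25.8%) = 4.7711%.
WACC = 0.5494 × 8.1300% + 0.4506 × 4.7711% = 6.6166%.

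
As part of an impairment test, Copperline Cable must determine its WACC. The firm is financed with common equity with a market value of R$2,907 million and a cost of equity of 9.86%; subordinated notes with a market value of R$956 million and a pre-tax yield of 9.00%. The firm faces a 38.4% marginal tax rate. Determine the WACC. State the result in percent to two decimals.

Total capital V = 2907 + 956 = 3863.
Equity: weight = 2907/3863 = 0.7525; cost = 9.86%.
Subordinated notes: weight = 956/3863 = 0.2475; after-tax cost = 9% × (1 − 38.4%) = 5.5440%.
WACC = 0.7525 × 9.8600% + 0.2475 × 5.5440% = 8.7919%.

8.79%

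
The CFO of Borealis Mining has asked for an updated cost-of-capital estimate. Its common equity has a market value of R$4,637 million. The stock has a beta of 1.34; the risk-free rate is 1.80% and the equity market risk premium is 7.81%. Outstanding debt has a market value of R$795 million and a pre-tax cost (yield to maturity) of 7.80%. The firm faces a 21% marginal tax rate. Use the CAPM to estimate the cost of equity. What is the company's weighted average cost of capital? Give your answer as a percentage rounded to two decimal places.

11.37%

Cost of equity via CAPM: Re = 1.8% + 1.34 × 7.81% = 12.2654%.
Total capital V = 4637 + 795 = 5432.
Equity: weight = 4637/5432 = 0.8536; cost = 12.2654%.
Debt: weight = 795/5432 = 0.1464; after-tax cost = 7.8% × (1 − 21%) = 6.1620%.
WACC = 0.8536 × 12.2654% + 0.1464 × 6.1620% = 11.3721%.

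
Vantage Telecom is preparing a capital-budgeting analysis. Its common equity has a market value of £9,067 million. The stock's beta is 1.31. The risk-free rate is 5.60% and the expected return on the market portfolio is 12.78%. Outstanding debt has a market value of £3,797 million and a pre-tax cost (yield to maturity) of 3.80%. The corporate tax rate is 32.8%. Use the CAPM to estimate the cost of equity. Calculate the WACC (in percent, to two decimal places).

11.33%

Market risk premium = 12.78% − 5.6% = 7.18%.
Cost of equity via CAPM: Re = 5.6% + 1.31 × 7.18% = 15.0058%.
Total capital V = 9067 + 3797 = 12864.
Equity: weight = 9067/12864 = 0.7048; cost = 15.0058%.
Debt: weight = 3797/12864 = 0.2952; after-tax cost = 3.8% × (1 − 32.8%) = 2.5536%.
WACC = 0.7048 × 15.0058% + 0.2952 × 2.5536% = 11.3303%.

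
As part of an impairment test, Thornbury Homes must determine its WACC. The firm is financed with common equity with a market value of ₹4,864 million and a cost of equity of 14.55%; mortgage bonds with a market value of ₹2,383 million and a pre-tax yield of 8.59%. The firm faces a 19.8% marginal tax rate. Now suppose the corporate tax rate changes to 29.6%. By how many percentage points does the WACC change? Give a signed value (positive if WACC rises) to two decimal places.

-0.28 pp

Current WACC:
Total capital V = 4864 + 2383 = 7247.
Equity: weight = 4864/7247 = 0.6712; cost = 14.55%.
Mortgage bonds: weight = 2383/7247 = 0.3288; after-tax cost = 8.59% × (1 − 19.8%) = 6.8892%.
WACC = 0.6712 × 14.5500% + 0.3288 × 6.8892% = 12.0309%.
After the change:
Total capital V = 4864 + 2383 = 7247.
Equity: weight = 4864/7247 = 0.6712; cost = 14.55%.
Mortgage bonds: weight = 2383/7247 = 0.3288; after-tax cost = 8.59% × (1 − 29.6%) = 6.0474%.
WACC = 0.6712 × 14.5500% + 0.3288 × 6.0474% = 11.7541%.
Change in WACC = 11.7541% − 12.0309% = -0.2768 pp.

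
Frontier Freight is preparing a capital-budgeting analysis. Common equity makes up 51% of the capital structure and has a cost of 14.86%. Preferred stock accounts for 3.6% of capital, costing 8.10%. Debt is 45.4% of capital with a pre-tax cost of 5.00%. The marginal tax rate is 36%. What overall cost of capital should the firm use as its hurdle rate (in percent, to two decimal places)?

9.32%

After-tax cost of debt = 5% × (1 − 36%) = 3.2000%.
WACC = 0.510 × 14.8600% + 0.036 × 8.1000% + 0.454 × 3.2000% = 9.3230%.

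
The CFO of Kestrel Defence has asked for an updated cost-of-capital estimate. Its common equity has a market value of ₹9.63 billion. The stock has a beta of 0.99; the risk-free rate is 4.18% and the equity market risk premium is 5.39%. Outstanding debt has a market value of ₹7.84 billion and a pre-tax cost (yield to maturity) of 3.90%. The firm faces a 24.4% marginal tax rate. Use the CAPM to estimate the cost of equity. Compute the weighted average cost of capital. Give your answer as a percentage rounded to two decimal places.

Cost of equity via CAPM: Re = 4.18% + 0.99 × 5.39% = 9.5161%.
Total capital V = 9.63 + 7.84 = 17.47.
Equity: weight = 9.63/17.47 = 0.5512; cost = 9.5161%.
Debt: weight = 7.84/17.47 = 0.4488; after-tax cost = 3.9% × (1 − 24.4%) = 2.9484%.
WACC = 0.5512 × 9.5161% + 0.4488 × 2.9484% = 6.5687%.

6.57%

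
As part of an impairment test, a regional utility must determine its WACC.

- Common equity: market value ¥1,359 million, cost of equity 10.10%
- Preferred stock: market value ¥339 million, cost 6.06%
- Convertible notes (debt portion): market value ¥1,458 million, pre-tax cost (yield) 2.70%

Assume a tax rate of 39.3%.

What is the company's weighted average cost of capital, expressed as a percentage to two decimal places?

5.76%

Total capital V = 1359 + 339 + 1458 = 3156.
Equity: weight = 1359/3156 = 0.4306; cost = 10.1%.
Preferred: weight = 339/3156 = 0.1074; cost = 6.06%.
Convertible notes (debt portion): weight = 1458/3156 = 0.4620; after-tax cost = 2.7% × (1 − 39.3%) = 1.6389%.
WACC = 0.4306 × 10.1000% + 0.1074 × 6.0600% + 0.4620 × 1.6389% = 5.7572%.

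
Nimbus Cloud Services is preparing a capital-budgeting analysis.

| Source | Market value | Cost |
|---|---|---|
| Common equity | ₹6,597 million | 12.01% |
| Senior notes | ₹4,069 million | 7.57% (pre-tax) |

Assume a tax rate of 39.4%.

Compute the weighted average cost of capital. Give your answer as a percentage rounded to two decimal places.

9.18%

Total capital V = 6597 + 4069 = 10666.
Equity: weight = 6597/10666 = 0.6185; cost = 12.01%.
Senior notes: weight = 4069/10666 = 0.3815; after-tax cost = 7.57% × (1 − 39.4%) = 4.5874%.
WACC = 0.6185 × 12.0100% + 0.3815 × 4.5874% = 9.1783%.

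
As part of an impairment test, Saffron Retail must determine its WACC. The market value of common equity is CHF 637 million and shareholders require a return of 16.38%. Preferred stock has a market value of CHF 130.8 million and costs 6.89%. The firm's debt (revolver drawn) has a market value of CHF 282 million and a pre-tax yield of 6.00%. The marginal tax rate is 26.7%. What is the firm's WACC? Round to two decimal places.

Total capital V = 637 + 130.8 + 282 = 1049.8.
Equity: weight = 637/1049.8 = 0.6068; cost = 16.38%.
Preferred: weight = 130.8/1049.8 = 0.1246; cost = 6.89%.
Revolver drawn: weight = 282/1049.8 = 0.2686; after-tax cost = 6% × (1 − 26.7%) = 4.3980%.
WACC = 0.6068 × 16.3800% + 0.1246 × 6.8900% + 0.2686 × 4.3980% = 11.9790%.

11.98%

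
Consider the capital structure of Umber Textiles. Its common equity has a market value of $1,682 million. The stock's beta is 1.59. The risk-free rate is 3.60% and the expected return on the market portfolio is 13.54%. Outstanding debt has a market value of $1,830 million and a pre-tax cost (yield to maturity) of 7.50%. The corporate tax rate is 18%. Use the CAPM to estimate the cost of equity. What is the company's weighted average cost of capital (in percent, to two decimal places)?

Market risk premium = 13.54% − 3.6% = 9.94%.
Cost of equity via CAPM: Re = 3.6% + 1.59 × 9.94% = 19.4046%.
Total capital V = 1682 + 1830 = 3512.
Equity: weight = 1682/3512 = 0.4789; cost = 19.4046%.
Debt: weight = 1830/3512 = 0.5211; after-tax cost = 7.5% × (1 − 18%) = 6.1500%.
WACC = 0.4789 × 19.4046% + 0.5211 × 6.1500% = 12.4980%.

12.50%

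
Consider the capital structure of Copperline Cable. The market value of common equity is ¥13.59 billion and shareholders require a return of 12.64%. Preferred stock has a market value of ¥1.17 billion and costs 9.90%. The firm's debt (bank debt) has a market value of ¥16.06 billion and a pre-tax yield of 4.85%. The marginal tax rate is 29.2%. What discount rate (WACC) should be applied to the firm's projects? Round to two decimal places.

Total capital V = 13.59 + 1.17 + 16.06 = 30.82.
Equity: weight = 13.59/30.82 = 0.4409; cost = 12.64%.
Preferred: weight = 1.17/30.82 = 0.0380; cost = 9.9%.
Bank debt: weight = 16.06/30.82 = 0.5211; after-tax cost = 4.85% × (1 − 29.2%) = 3.4338%.
WACC = 0.4409 × 12.6400% + 0.0380 × 9.9000% + 0.5211 × 3.4338% = 7.7387%.

7.74%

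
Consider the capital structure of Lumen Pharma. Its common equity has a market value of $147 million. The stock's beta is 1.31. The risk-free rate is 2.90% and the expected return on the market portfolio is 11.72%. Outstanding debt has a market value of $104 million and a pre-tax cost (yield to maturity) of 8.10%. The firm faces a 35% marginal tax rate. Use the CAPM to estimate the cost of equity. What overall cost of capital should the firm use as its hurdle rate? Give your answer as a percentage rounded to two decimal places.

Market risk premium = 11.72% − 2.9% = 8.82%.
Cost of equity via CAPM: Re = 2.9% + 1.31 × 8.82% = 14.4542%.
Total capital V = 147 + 104 = 251.
Equity: weight = 147/251 = 0.5857; cost = 14.4542%.
Debt: weight = 104/251 = 0.4143; after-tax cost = 8.1% × (1 − 35%) = 5.2650%.
WACC = 0.5857 × 14.4542% + 0.4143 × 5.2650% = 10.6467%.

10.65%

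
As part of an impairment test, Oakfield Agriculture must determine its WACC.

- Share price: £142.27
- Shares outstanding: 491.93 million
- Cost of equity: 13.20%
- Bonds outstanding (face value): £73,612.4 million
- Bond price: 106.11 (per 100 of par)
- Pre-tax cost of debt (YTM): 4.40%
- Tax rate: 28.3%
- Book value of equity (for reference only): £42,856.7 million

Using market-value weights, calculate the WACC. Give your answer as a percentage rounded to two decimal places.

Market value of equity E = 142.27 × 491.93m = 69986.8811m. Market value of debt D = 73612.4m × 106.11/100 = 78110.11764m.
Total capital V = 69986.8811 + 78110.11764 = 148096.99874.
Equity: weight = 69986.8811/148096.99874 = 0.4726; cost = 13.2%.
Bonds outstanding: weight = 78110.11764/148096.99874 = 0.5274; after-tax cost = 4.4% × (1 − 28.3%) = 3.1548%.
WACC = 0.4726 × 13.2000% + 0.5274 × 3.1548% = 7.9019%.

7.90%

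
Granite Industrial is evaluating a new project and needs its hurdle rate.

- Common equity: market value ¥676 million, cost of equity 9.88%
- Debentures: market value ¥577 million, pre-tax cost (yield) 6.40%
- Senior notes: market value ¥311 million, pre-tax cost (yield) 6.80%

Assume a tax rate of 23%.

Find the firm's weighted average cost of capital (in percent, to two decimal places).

7.13%

Total capital V = 676 + 577 + 311 = 1564.
Equity: weight = 676/1564 = 0.4322; cost = 9.88%.
Debentures: weight = 577/1564 = 0.3689; after-tax cost = 6.4% × (1 − 23%) = 4.9280%.
Senior notes: weight = 311/1564 = 0.1988; after-tax cost = 6.8% × (1 − 23%) = 5.2360%.
WACC = 0.4322 × 9.8800% + 0.3689 × 4.9280% + 0.1988 × 5.2360% = 7.1296%.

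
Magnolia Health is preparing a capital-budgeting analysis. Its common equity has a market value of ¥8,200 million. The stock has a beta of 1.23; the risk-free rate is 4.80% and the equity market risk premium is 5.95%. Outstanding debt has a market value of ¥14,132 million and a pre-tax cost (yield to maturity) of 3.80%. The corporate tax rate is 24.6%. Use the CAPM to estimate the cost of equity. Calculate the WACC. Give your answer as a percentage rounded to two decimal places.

6.26%

Cost of equity via CAPM: Re = 4.8% + 1.23 × 5.95% = 12.1185%.
Total capital V = 8200 + 14132 = 22332.
Equity: weight = 8200/22332 = 0.3672; cost = 12.1185%.
Debt: weight = 14132/22332 = 0.6328; after-tax cost = 3.8% × (1 − 24.6%) = 2.8652%.
WACC = 0.3672 × 12.1185% + 0.6328 × 2.8652% = 6.2629%.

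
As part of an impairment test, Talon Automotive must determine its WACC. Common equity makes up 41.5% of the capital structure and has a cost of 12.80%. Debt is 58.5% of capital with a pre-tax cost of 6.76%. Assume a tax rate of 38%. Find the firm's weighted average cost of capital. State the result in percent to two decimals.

7.76%

After-tax cost of debt = 6.76% × (1 − 38%) = 4.1912%.
WACC = 0.415 × 12.8000% + 0.585 × 4.1912% = 7.7639%.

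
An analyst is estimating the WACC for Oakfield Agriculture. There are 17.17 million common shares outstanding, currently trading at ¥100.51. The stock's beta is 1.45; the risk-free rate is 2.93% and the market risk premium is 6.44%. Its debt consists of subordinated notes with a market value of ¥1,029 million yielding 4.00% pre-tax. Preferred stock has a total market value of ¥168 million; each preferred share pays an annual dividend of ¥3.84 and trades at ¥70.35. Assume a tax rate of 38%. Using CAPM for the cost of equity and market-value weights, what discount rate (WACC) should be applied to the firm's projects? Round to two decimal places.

Cost of equity via CAPM: Re = 2.93% + 1.45 × 6.44% = 12.2680%.
Cost of preferred: Rp = 3.84 / 70.35 = 5.4584%.
Market value of equity E = 100.51 × 17.17m = 1725.7567m.
Total capital V = 1725.7567 + 168 + 1029 = 2922.7567.
Equity: weight = 1725.7567/2922.7567 = 0.5905; cost = 12.268%.
Preferred: weight = 168/2922.7567 = 0.0575; cost = 5.4584%.
Subordinated notes: weight = 1029/2922.7567 = 0.3521; after-tax cost = 4% × (1 − 38%) = 2.4800%.
WACC = 0.5905 × 12.2680% + 0.0575 × 5.4584% + 0.3521 × 2.4800% = 8.4306%.

8.43%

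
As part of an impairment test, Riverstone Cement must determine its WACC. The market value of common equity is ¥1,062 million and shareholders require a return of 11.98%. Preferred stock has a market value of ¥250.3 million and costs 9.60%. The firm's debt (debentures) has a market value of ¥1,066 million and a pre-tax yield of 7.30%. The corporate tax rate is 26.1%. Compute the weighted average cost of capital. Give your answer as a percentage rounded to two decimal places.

Total capital V = 1062 + 250.3 + 1066 = 2378.3.
Equity: weight = 1062/2378.3 = 0.4465; cost = 11.98%.
Preferred: weight = 250.3/2378.3 = 0.1052; cost = 9.6%.
Debentures: weight = 1066/2378.3 = 0.4482; after-tax cost = 7.3% × (1 − 26.1%) = 5.3947%.
WACC = 0.4465 × 11.9800% + 0.1052 × 9.6000% + 0.4482 × 5.3947% = 8.7779%.

8.78%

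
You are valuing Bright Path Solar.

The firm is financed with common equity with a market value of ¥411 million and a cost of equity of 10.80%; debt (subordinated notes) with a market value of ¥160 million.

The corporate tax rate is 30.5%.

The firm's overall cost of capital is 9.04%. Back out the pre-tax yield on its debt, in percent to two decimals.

Total capital V = 411 + 160 = 571.
Equity weight = 411/571 = 0.7198.
Subordinated notes weight = 160/571 = 0.2802.
Equity contribution = 0.7198 × 10.8% = 7.7737%.
Remaining for debt = 9.04% − 7.7737% = 1.2663%.
Rd × (1 − 30.5%) × 0.2802 = 1.2663%  ⇒  Rd = 6.5022%.

6.50%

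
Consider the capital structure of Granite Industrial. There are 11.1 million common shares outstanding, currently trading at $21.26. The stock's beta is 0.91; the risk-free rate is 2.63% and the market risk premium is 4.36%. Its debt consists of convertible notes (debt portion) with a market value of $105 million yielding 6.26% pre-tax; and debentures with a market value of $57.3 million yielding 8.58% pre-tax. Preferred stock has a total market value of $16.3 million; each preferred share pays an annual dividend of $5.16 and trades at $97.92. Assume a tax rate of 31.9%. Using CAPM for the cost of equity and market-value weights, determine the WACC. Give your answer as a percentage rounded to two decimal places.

5.85%

Cost of equity via CAPM: Re = 2.63% + 0.91 × 4.36% = 6.5976%.
Cost of preferred: Rp = 5.16 / 97.92 = 5.2696%.
Market value of equity E = 21.26 × 11.1m = 235.986m.
Total capital V = 235.986 + 16.3 + 105 + 57.3 = 414.586.
Equity: weight = 235.986/414.586 = 0.5692; cost = 6.5976%.
Preferred: weight = 16.3/414.586 = 0.0393; cost = 5.2696%.
Convertible notes (debt portion): weight = 105/414.586 = 0.2533; after-tax cost = 6.26% × (1 − 31.9%) = 4.2631%.
Debentures: weight = 57.3/414.586 = 0.1382; after-tax cost = 8.58% × (1 − 31.9%) = 5.8430%.
WACC = 0.5692 × 6.5976% + 0.0393 × 5.2696% + 0.2533 × 4.2631% + 0.1382 × 5.8430% = 5.8498%.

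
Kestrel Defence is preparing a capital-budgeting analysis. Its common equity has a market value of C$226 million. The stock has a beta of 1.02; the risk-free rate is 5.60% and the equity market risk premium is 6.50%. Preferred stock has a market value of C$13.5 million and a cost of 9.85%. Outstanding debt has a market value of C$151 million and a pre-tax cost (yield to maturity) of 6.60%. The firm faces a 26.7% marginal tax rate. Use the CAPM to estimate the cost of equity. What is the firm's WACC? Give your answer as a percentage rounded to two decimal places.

9.29%

Cost of equity via CAPM: Re = 5.6% + 1.02 × 6.5% = 12.2300%.
Total capital V = 226 + 13.5 + 151 = 390.5.
Equity: weight = 226/390.5 = 0.5787; cost = 12.23%.
Preferred: weight = 13.5/390.5 = 0.0346; cost = 9.85%.
Debt: weight = 151/390.5 = 0.3867; after-tax cost = 6.6% × (1 − 26.7%) = 4.8378%.
WACC = 0.5787 × 12.2300% + 0.0346 × 9.8500% + 0.3867 × 4.8378% = 9.2893%.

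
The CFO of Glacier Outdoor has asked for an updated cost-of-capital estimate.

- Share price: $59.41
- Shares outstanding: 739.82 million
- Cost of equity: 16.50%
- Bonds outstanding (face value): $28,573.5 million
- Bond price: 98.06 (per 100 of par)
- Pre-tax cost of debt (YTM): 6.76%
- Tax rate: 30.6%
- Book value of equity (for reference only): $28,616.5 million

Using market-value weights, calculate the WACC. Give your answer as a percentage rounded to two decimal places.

Market value of equity E = 59.41 × 739.82m = 43952.7062m. Market value of debt D = 28573.5m × 98.06/100 = 28019.1741m.
Total capital V = 43952.7062 + 28019.1741 = 71971.8803.
Equity: weight = 43952.7062/71971.8803 = 0.6107; cost = 16.5%.
Bonds outstanding: weight = 28019.1741/71971.8803 = 0.3893; after-tax cost = 6.76% × (1 − 30.6%) = 4.6914%.
WACC = 0.6107 × 16.5000% + 0.3893 × 4.6914% = 11.9028%.

11.90%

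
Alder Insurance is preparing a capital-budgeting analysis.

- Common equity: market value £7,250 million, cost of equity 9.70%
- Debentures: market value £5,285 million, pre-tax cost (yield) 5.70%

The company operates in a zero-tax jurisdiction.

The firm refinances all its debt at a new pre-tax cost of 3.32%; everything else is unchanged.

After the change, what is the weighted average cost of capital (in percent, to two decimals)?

After the change:
Total capital V = 7250 + 5285 = 12535.
Equity: weight = 7250/12535 = 0.5784; cost = 9.7%.
Debentures: weight = 5285/12535 = 0.4216; after-tax cost = 3.32% × (1 − 0%) = 3.3200%.
WACC = 0.5784 × 9.7000% + 0.4216 × 3.3200% = 7.0101%.

7.01%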